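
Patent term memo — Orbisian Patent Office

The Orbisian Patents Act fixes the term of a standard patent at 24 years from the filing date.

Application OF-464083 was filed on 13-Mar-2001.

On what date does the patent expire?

Filing date + 24 years → 13 March 2025.

2025-03-13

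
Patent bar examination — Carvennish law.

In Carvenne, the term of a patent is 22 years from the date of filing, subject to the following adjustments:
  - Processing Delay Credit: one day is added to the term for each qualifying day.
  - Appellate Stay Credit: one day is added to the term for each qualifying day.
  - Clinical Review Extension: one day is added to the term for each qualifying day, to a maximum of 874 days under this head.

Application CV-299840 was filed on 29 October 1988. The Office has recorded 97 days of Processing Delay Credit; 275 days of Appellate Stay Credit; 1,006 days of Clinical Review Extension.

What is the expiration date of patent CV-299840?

March 28, 2014

Base term: filing date + 22 years → 29 October 2010.
Processing Delay Credit: +97 days → 3 February 2011.
Appellate Stay Credit: +275 days → 5 November 2011.
Clinical Review Extension: 1006 days claimed exceeds the 874-day cap, so +874 days → 28 March 2014.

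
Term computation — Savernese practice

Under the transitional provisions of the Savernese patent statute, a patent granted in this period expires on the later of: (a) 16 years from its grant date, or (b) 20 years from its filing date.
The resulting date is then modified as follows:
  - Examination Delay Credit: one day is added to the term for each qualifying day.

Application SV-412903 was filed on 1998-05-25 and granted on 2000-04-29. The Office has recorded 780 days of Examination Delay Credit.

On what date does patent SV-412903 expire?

(a) grant + 16 years → 29 April 2016.
(b) filing + 20 years → 25 May 2018.
Later of the two: 25 May 2018.
Examination Delay Credit: +780 days → 13 July 2020.

2020-07-13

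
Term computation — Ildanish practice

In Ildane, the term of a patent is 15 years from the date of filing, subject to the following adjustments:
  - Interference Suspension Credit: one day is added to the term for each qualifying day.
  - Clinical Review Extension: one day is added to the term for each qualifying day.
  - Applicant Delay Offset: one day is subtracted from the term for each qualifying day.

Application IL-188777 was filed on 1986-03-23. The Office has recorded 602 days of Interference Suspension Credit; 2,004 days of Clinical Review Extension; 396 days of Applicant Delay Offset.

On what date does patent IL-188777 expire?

Base term: filing date + 15 years → 23 March 2001.
Interference Suspension Credit: +602 days → 15 November 2002.
Clinical Review Extension: +2004 days → 11 May 2008.
Applicant Delay Offset: −396 days → 11 April 2007.

2007-04-11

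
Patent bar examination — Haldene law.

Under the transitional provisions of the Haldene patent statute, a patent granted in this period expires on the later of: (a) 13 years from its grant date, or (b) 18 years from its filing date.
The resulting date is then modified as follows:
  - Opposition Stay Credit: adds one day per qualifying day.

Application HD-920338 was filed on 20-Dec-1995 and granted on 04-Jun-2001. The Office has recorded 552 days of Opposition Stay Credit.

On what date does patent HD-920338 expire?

(a) grant + 13 years → 4 June 2014.
(b) filing + 18 years → 20 December 2013.
Later of the two: 4 June 2014.
Opposition Stay Credit: +552 days → 8 December 2015.

2015-12-08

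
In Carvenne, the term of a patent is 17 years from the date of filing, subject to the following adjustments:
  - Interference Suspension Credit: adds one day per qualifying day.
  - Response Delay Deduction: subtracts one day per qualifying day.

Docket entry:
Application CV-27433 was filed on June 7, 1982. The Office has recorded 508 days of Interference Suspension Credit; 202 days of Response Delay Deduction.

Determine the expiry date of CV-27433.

April 8, 2000

Base term: filing date + 17 years → 7 June 1999.
Interference Suspension Credit: +508 days → 27 October 2000.
Response Delay Deduction: −202 days → 8 April 2000.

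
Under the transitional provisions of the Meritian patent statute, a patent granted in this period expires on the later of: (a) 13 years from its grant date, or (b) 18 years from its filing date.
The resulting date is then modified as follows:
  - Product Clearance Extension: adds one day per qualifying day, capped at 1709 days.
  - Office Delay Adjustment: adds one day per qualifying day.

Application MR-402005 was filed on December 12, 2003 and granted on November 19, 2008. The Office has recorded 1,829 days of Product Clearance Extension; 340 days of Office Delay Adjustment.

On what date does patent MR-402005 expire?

July 23, 2027

(a) grant + 13 years → 19 November 2021.
(b) filing + 18 years → 12 December 2021.
Later of the two: 12 December 2021.
Product Clearance Extension: 1829 days claimed exceeds the 1709-day cap, so +1709 days → 17 August 2026.
Office Delay Adjustment: +340 days → 23 July 2027.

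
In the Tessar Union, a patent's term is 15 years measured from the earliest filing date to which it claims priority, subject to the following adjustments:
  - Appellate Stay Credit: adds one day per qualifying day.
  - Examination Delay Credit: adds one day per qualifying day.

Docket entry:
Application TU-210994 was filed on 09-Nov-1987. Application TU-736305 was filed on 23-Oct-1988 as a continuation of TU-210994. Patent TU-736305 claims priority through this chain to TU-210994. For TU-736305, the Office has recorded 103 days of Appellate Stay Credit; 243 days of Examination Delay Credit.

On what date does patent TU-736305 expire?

Earliest priority filing: 9 November 1987.
Base term: 9 November 1987 + 15 years → 9 November 2002.
Appellate Stay Credit: +103 days → 20 February 2003.
Examination Delay Credit: +243 days → 21 October 2003.

2003-10-21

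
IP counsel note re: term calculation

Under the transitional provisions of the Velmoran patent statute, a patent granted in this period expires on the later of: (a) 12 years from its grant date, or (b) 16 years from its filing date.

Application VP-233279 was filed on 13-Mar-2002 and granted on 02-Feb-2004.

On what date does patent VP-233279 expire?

(a) grant + 12 years → 2 February 2016.
(b) filing + 16 years → 13 March 2018.
Later of the two: 13 March 2018.

2018-03-13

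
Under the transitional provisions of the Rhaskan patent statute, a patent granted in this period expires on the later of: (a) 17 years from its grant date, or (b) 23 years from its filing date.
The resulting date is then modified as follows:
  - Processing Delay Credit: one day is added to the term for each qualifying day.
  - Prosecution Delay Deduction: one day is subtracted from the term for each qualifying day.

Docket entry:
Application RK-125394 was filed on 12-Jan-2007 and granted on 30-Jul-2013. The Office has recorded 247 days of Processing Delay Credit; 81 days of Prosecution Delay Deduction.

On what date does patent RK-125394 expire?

2031-01-12

(a) grant + 17 years → 30 July 2030.
(b) filing + 23 years → 12 January 2030.
Later of the two: 30 July 2030.
Processing Delay Credit: +247 days → 3 April 2031.
Prosecution Delay Deduction: −81 days → 12 January 2031.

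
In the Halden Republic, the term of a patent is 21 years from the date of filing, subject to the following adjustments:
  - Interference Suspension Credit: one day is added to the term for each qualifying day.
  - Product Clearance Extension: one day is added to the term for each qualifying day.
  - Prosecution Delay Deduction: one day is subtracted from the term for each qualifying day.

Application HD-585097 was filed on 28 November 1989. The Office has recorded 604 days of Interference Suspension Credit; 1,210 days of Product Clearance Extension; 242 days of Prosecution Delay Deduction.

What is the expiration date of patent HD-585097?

March 19, 2015

Base term: filing date + 21 years → 28 November 2010.
Interference Suspension Credit: +604 days → 24 July 2012.
Product Clearance Extension: +1210 days → 16 November 2015.
Prosecution Delay Deduction: −242 days → 19 March 2015.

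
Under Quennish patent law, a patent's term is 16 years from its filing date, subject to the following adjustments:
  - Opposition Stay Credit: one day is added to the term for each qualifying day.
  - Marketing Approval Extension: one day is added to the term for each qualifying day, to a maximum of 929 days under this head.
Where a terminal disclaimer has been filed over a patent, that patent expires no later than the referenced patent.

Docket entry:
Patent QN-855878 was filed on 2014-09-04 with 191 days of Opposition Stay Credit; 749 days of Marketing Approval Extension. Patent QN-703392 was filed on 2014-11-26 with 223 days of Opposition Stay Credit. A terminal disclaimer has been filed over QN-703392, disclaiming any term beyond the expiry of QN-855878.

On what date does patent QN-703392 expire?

Natural term of QN-703392:
  Base: filing + 16 years → 26 November 2030.
  Opposition Stay Credit: +223 days → 7 July 2031.
Expiry of referenced patent QN-855878:
  Base: filing + 16 years → 4 September 2030.
  Opposition Stay Credit: +191 days → 14 March 2031.
  Marketing Approval Extension: 749 days (within the 929-day cap) → +749 days → 1 April 2033.
Terminal disclaimer: QN-703392 expires on the earlier of 7 July 2031 and 1 April 2033.

July 7, 2031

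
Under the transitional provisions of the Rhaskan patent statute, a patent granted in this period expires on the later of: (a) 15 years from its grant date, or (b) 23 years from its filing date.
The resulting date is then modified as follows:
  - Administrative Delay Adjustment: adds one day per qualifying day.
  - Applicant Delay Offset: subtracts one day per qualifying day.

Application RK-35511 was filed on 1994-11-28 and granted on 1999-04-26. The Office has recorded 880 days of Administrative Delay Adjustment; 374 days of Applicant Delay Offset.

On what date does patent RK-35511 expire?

(a) grant + 15 years → 26 April 2014.
(b) filing + 23 years → 28 November 2017.
Later of the two: 28 November 2017.
Administrative Delay Adjustment: +880 days → 26 April 2020.
Applicant Delay Offset: −374 days → 18 April 2019.

2019-04-18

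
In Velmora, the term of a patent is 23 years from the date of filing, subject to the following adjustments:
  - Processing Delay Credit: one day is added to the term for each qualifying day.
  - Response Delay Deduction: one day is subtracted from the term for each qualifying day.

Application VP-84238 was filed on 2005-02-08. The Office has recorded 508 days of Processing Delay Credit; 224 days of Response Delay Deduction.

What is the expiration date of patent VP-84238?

November 18, 2028

Base term: filing date + 23 years → 8 February 2028.
Processing Delay Credit: +508 days → 30 June 2029.
Response Delay Deduction: −224 days → 18 November 2028.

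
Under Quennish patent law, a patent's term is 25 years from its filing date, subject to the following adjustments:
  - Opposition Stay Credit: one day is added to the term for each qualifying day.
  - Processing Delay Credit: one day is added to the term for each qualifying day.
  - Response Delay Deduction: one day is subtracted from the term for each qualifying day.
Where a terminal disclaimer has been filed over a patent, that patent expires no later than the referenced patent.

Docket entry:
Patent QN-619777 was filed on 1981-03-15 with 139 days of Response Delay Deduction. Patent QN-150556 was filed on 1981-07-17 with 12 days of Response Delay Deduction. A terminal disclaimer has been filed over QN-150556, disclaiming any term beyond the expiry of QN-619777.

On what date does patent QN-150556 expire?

October 27, 2005

Natural term of QN-150556:
  Base: filing + 25 years → 17 July 2006.
  Response Delay Deduction: −12 days → 5 July 2006.
Expiry of referenced patent QN-619777:
  Base: filing + 25 years → 15 March 2006.
  Response Delay Deduction: −139 days → 27 October 2005.
Terminal disclaimer: QN-150556 expires on the earlier of 5 July 2006 and 27 October 2005.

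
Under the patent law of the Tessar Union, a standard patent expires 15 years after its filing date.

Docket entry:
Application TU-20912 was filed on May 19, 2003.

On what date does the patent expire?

Filing date + 15 years → 19 May 2018.

May 19, 2018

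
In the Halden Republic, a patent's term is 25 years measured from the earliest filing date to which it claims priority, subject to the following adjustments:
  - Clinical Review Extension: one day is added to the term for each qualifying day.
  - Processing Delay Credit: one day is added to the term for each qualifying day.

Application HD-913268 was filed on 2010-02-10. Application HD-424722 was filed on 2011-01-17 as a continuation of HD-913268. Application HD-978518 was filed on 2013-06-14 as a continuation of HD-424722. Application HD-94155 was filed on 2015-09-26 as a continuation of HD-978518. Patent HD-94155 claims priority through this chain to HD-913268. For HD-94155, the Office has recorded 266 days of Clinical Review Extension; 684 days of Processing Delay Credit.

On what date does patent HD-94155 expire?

September 17, 2037

Earliest priority filing: 10 February 2010.
Base term: 10 February 2010 + 25 years → 10 February 2035.
Clinical Review Extension: +266 days → 3 November 2035.
Processing Delay Credit: +684 days → 17 September 2037.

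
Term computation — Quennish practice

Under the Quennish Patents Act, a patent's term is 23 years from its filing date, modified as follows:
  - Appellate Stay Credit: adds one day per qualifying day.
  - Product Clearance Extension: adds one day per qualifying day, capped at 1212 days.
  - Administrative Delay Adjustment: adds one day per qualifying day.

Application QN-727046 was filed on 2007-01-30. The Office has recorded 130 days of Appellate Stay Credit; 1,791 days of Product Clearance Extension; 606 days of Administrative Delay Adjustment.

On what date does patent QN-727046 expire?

2035-06-01

Base term: filing date + 23 years → 30 January 2030.
Appellate Stay Credit: +130 days → 9 June 2030.
Product Clearance Extension: 1791 days claimed exceeds the 1212-day cap, so +1212 days → 3 October 2033.
Administrative Delay Adjustment: +606 days → 1 June 2035.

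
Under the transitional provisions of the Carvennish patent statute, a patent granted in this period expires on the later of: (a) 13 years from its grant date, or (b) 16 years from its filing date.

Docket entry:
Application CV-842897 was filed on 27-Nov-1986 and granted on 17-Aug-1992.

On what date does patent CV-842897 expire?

(a) grant + 13 years → 17 August 2005.
(b) filing + 16 years → 27 November 2002.
Later of the two: 17 August 2005.

August 17, 2005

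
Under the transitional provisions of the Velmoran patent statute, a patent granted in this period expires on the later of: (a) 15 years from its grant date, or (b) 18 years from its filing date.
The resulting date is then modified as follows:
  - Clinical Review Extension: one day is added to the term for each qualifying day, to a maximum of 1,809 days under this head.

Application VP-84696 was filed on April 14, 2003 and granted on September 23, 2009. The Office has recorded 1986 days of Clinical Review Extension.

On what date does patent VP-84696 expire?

(a) grant + 15 years → 23 September 2024.
(b) filing + 18 years → 14 April 2021.
Later of the two: 23 September 2024.
Clinical Review Extension: 1986 days claimed exceeds the 1809-day cap, so +1809 days → 6 September 2029.

2029-09-06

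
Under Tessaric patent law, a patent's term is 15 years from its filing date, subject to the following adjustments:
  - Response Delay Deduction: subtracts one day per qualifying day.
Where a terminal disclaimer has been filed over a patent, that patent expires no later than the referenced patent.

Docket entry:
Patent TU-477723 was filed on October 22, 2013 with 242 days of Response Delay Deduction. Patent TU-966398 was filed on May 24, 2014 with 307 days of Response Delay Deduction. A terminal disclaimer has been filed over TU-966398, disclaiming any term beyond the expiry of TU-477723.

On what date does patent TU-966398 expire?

2028-02-23

Natural term of TU-966398:
  Base: filing + 15 years → 24 May 2029.
  Response Delay Deduction: −307 days → 21 July 2028.
Expiry of referenced patent TU-477723:
  Base: filing + 15 years → 22 October 2028.
  Response Delay Deduction: −242 days → 23 February 2028.
Terminal disclaimer: TU-966398 expires on the earlier of 21 July 2028 and 23 February 2028.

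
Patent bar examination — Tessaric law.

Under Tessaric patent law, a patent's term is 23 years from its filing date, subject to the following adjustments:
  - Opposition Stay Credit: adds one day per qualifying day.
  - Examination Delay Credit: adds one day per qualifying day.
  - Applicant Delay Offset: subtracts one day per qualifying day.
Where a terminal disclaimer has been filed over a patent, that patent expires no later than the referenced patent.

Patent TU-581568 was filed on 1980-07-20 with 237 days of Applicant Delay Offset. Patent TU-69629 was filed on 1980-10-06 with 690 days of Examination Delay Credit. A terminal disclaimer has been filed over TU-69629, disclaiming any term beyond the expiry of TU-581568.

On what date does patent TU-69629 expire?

Natural term of TU-69629:
  Base: filing + 23 years → 6 October 2003.
  Examination Delay Credit: +690 days → 26 August 2005.
Expiry of referenced patent TU-581568:
  Base: filing + 23 years → 20 July 2003.
  Applicant Delay Offset: −237 days → 25 November 2002.
Terminal disclaimer: TU-69629 expires on the earlier of 26 August 2005 and 25 November 2002.

November 25, 2002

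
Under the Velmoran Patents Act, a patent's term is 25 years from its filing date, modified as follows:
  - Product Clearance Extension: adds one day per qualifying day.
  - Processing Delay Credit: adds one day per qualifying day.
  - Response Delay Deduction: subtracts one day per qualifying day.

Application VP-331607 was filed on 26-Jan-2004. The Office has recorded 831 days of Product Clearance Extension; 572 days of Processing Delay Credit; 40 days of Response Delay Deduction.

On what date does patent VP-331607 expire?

Base term: filing date + 25 years → 26 January 2029.
Product Clearance Extension: +831 days → 7 May 2031.
Processing Delay Credit: +572 days → 29 November 2032.
Response Delay Deduction: −40 days → 20 October 2032.

2032-10-20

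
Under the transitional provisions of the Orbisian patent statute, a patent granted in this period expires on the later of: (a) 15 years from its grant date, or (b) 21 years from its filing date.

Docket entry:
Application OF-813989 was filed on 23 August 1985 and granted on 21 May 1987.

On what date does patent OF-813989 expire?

2006-08-23

(a) grant + 15 years → 21 May 2002.
(b) filing + 21 years → 23 August 2006.
Later of the two: 23 August 2006.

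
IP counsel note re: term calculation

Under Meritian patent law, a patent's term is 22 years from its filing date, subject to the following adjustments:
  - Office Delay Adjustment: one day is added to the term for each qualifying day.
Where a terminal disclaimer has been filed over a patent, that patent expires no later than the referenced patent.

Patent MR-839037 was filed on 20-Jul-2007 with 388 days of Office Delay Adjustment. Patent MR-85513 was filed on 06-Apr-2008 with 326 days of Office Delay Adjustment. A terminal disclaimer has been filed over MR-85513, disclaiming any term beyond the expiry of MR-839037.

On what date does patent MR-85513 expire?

Natural term of MR-85513:
  Base: filing + 22 years → 6 April 2030.
  Office Delay Adjustment: +326 days → 26 February 2031.
Expiry of referenced patent MR-839037:
  Base: filing + 22 years → 20 July 2029.
  Office Delay Adjustment: +388 days → 12 August 2030.
Terminal disclaimer: MR-85513 expires on the earlier of 26 February 2031 and 12 August 2030.

2030-08-12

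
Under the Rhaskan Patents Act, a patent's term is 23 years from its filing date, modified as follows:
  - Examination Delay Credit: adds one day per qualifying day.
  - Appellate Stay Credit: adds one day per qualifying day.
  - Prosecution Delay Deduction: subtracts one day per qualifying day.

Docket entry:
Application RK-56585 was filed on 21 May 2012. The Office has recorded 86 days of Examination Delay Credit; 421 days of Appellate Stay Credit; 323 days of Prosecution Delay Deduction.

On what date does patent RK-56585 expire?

November 21, 2035

Base term: filing date + 23 years → 21 May 2035.
Examination Delay Credit: +86 days → 15 August 2035.
Appellate Stay Credit: +421 days → 9 October 2036.
Prosecution Delay Deduction: −323 days → 21 November 2035.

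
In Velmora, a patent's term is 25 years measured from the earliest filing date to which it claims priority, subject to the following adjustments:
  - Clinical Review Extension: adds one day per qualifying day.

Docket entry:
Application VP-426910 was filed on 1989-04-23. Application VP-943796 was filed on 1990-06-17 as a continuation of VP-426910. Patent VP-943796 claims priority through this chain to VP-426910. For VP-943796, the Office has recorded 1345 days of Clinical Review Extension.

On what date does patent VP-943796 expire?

Earliest priority filing: 23 April 1989.
Base term: 23 April 1989 + 25 years → 23 April 2014.
Clinical Review Extension: +1345 days → 28 December 2017.

2017-12-28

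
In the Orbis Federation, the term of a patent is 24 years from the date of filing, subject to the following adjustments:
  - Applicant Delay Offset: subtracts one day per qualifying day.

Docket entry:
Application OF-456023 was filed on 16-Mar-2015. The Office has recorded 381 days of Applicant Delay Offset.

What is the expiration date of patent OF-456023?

Base term: filing date + 24 years → 16 March 2039.
Applicant Delay Offset: −381 days → 28 February 2038.

2038-02-28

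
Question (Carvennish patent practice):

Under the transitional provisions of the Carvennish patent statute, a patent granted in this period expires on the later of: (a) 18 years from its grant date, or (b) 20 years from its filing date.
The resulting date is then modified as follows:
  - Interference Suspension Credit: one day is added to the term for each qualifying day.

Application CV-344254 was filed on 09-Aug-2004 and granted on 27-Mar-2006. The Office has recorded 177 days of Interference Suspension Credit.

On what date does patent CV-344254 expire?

(a) grant + 18 years → 27 March 2024.
(b) filing + 20 years → 9 August 2024.
Later of the two: 9 August 2024.
Interference Suspension Credit: +177 days → 2 February 2025.

February 2, 2025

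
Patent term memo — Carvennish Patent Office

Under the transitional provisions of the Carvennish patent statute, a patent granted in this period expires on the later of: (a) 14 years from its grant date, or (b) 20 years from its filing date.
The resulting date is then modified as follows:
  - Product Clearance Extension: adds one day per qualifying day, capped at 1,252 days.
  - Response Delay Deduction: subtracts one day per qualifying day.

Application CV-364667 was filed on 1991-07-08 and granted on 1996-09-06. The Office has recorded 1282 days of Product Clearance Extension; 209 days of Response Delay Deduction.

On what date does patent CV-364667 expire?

May 16, 2014

(a) grant + 14 years → 6 September 2010.
(b) filing + 20 years → 8 July 2011.
Later of the two: 8 July 2011.
Product Clearance Extension: 1282 days claimed exceeds the 1252-day cap, so +1252 days → 11 December 2014.
Response Delay Deduction: −209 days → 16 May 2014.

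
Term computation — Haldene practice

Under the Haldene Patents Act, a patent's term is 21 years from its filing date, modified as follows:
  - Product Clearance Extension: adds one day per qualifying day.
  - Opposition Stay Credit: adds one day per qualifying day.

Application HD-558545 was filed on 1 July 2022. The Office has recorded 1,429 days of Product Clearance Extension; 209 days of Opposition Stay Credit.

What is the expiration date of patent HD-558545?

Base term: filing date + 21 years → 1 July 2043.
Product Clearance Extension: +1429 days → 30 May 2047.
Opposition Stay Credit: +209 days → 25 December 2047.

2047-12-25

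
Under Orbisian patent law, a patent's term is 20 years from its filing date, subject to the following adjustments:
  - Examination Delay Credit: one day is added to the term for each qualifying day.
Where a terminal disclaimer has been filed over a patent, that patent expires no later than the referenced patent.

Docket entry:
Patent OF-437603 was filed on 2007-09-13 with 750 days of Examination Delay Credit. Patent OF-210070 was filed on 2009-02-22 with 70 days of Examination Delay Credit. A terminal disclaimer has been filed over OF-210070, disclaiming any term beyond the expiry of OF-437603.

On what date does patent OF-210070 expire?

Natural term of OF-210070:
  Base: filing + 20 years → 22 February 2029.
  Examination Delay Credit: +70 days → 3 May 2029.
Expiry of referenced patent OF-437603:
  Base: filing + 20 years → 13 September 2027.
  Examination Delay Credit: +750 days → 2 October 2029.
Terminal disclaimer: OF-210070 expires on the earlier of 3 May 2029 and 2 October 2029.

2029-05-03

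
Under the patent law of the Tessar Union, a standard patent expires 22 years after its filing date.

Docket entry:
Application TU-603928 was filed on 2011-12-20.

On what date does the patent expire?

Filing date + 22 years → 20 December 2033.

December 20, 2033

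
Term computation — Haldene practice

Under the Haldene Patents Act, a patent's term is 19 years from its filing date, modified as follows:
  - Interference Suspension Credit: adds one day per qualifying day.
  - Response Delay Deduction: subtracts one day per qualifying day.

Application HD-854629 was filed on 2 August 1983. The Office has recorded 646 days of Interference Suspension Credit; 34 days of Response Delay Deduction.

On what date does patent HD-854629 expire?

Base term: filing date + 19 years → 2 August 2002.
Interference Suspension Credit: +646 days → 9 May 2004.
Response Delay Deduction: −34 days → 5 April 2004.

2004-04-05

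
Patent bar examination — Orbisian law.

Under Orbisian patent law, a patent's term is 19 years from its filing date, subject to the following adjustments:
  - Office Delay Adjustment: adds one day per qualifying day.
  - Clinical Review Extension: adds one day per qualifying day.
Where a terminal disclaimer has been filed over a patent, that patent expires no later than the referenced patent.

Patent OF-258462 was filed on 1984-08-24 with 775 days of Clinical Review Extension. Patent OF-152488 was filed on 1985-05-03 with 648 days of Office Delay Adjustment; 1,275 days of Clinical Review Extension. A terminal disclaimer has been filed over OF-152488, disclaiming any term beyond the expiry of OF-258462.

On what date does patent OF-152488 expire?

October 7, 2005

Natural term of OF-152488:
  Base: filing + 19 years → 3 May 2004.
  Office Delay Adjustment: +648 days → 10 February 2006.
  Clinical Review Extension: +1275 days → 8 August 2009.
Expiry of referenced patent OF-258462:
  Base: filing + 19 years → 24 August 2003.
  Clinical Review Extension: +775 days → 7 October 2005.
Terminal disclaimer: OF-152488 expires on the earlier of 8 August 2009 and 7 October 2005.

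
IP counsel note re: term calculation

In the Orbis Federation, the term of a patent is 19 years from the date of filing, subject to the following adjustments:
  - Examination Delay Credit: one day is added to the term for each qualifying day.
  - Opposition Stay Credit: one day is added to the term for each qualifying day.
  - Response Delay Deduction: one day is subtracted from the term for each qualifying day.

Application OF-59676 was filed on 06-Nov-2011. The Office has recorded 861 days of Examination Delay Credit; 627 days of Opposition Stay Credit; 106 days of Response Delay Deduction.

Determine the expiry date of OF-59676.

2034-08-19

Base term: filing date + 19 years → 6 November 2030.
Examination Delay Credit: +861 days → 16 March 2033.
Opposition Stay Credit: +627 days → 3 December 2034.
Response Delay Deduction: −106 days → 19 August 2034.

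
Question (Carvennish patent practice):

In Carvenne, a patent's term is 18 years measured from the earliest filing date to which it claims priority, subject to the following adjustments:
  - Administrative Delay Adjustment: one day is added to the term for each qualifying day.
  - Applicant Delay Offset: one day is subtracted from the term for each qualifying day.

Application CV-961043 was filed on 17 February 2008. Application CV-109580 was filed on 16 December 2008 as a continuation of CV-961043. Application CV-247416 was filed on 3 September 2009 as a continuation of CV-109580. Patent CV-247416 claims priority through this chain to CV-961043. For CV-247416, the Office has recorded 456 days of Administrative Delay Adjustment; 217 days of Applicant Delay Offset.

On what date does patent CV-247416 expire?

Earliest priority filing: 17 February 2008.
Base term: 17 February 2008 + 18 years → 17 February 2026.
Administrative Delay Adjustment: +456 days → 19 May 2027.
Applicant Delay Offset: −217 days → 14 October 2026.

October 14, 2026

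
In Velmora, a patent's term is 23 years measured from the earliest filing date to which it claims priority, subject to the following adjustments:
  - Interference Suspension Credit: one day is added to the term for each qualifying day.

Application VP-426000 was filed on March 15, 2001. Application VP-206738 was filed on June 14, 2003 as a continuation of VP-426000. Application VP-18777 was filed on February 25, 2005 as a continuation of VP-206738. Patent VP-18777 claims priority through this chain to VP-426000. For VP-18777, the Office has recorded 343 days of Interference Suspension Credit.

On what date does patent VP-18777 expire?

February 21, 2025

Earliest priority filing: 15 March 2001.
Base term: 15 March 2001 + 23 years → 15 March 2024.
Interference Suspension Credit: +343 days → 21 February 2025.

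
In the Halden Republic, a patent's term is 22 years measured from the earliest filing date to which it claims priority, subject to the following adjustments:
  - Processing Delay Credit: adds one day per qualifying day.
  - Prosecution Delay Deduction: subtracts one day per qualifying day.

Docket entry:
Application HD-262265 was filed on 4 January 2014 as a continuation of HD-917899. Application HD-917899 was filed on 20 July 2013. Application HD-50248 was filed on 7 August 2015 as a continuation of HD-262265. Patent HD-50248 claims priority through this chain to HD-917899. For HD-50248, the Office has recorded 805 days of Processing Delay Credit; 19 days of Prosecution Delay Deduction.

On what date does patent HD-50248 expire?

Earliest priority filing: 20 July 2013.
Base term: 20 July 2013 + 22 years → 20 July 2035.
Processing Delay Credit: +805 days → 2 October 2037.
Prosecution Delay Deduction: −19 days → 13 September 2037.

September 13, 2037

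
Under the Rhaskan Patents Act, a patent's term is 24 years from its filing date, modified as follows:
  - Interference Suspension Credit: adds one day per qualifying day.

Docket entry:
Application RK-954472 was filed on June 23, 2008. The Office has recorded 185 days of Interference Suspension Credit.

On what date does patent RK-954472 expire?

Base term: filing date + 24 years → 23 June 2032.
Interference Suspension Credit: +185 days → 25 December 2032.

2032-12-25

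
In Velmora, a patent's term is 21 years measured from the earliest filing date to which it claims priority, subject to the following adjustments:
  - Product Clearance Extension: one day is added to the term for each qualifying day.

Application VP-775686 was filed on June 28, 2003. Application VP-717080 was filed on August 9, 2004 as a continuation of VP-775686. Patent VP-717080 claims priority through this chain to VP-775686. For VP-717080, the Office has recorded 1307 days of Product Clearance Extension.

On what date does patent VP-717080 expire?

Earliest priority filing: 28 June 2003.
Base term: 28 June 2003 + 21 years → 28 June 2024.
Product Clearance Extension: +1307 days → 26 January 2028.

2028-01-26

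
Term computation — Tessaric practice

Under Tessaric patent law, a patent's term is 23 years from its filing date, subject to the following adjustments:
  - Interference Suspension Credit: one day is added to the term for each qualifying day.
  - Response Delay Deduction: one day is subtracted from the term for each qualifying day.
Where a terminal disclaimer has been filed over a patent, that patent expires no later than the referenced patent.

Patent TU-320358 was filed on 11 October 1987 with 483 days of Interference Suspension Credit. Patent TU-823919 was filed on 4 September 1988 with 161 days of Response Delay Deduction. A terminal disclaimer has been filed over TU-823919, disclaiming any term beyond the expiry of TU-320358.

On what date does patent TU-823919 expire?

Natural term of TU-823919:
  Base: filing + 23 years → 4 September 2011.
  Response Delay Deduction: −161 days → 27 March 2011.
Expiry of referenced patent TU-320358:
  Base: filing + 23 years → 11 October 2010.
  Interference Suspension Credit: +483 days → 6 February 2012.
Terminal disclaimer: TU-823919 expires on the earlier of 27 March 2011 and 6 February 2012.

March 27, 2011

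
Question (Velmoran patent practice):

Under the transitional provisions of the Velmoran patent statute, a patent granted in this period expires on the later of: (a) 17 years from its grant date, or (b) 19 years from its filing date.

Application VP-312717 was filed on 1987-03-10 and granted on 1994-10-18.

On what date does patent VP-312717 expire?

(a) grant + 17 years → 18 October 2011.
(b) filing + 19 years → 10 March 2006.
Later of the two: 18 October 2011.

2011-10-18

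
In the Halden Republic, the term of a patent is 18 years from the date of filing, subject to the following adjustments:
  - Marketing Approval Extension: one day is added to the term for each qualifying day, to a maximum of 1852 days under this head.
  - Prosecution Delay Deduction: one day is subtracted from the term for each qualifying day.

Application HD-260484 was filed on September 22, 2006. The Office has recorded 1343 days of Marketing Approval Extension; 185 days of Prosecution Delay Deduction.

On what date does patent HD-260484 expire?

2027-11-24

Base term: filing date + 18 years → 22 September 2024.
Marketing Approval Extension: 1343 days (within the 1852-day cap) → +1343 days → 27 May 2028.
Prosecution Delay Deduction: −185 days → 24 November 2027.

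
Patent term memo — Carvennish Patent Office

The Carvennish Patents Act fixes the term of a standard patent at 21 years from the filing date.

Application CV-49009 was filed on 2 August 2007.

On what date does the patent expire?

2028-08-02

Filing date + 21 years → 2 August 2028.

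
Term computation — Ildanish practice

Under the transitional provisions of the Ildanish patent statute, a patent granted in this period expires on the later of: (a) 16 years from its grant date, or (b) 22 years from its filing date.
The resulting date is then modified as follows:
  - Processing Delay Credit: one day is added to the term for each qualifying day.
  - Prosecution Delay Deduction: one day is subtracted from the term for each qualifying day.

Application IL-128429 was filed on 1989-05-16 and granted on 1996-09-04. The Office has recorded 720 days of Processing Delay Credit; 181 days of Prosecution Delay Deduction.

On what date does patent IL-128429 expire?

February 25, 2014

(a) grant + 16 years → 4 September 2012.
(b) filing + 22 years → 16 May 2011.
Later of the two: 4 September 2012.
Processing Delay Credit: +720 days → 25 August 2014.
Prosecution Delay Deduction: −181 days → 25 February 2014.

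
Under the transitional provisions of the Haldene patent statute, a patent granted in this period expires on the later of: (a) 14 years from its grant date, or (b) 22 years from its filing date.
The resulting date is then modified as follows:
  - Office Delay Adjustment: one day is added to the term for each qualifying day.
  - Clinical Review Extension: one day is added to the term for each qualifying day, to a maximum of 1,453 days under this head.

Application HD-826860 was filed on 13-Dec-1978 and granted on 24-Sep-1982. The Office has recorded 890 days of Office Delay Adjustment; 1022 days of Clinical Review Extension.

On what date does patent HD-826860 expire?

(a) grant + 14 years → 24 September 1996.
(b) filing + 22 years → 13 December 2000.
Later of the two: 13 December 2000.
Office Delay Adjustment: +890 days → 22 May 2003.
Clinical Review Extension: 1022 days (within the 1453-day cap) → +1022 days → 9 March 2006.

2006-03-09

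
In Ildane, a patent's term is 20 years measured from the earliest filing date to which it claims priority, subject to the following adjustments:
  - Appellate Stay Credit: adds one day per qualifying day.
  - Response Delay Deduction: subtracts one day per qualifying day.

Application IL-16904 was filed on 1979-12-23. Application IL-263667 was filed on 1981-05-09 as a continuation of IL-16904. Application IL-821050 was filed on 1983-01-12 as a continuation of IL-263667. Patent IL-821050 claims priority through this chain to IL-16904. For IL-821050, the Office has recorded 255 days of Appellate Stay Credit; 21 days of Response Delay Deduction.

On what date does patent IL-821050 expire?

Earliest priority filing: 23 December 1979.
Base term: 23 December 1979 + 20 years → 23 December 1999.
Appellate Stay Credit: +255 days → 3 September 2000.
Response Delay Deduction: −21 days → 13 August 2000.

2000-08-13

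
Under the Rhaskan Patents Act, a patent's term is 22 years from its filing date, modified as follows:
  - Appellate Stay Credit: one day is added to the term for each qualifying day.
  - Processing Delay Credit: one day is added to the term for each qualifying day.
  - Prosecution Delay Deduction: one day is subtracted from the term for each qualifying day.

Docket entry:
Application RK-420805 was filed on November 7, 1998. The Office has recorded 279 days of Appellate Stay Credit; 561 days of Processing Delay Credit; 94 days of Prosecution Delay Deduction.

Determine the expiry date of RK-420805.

Base term: filing date + 22 years → 7 November 2020.
Appellate Stay Credit: +279 days → 13 August 2021.
Processing Delay Credit: +561 days → 25 February 2023.
Prosecution Delay Deduction: −94 days → 23 November 2022.

November 23, 2022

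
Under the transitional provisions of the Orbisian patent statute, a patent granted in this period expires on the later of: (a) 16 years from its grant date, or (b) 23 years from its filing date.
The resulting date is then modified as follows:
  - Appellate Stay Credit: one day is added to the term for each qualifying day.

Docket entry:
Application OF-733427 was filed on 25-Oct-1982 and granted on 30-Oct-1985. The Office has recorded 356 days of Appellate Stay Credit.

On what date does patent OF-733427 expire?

(a) grant + 16 years → 30 October 2001.
(b) filing + 23 years → 25 October 2005.
Later of the two: 25 October 2005.
Appellate Stay Credit: +356 days → 16 October 2006.

2006-10-16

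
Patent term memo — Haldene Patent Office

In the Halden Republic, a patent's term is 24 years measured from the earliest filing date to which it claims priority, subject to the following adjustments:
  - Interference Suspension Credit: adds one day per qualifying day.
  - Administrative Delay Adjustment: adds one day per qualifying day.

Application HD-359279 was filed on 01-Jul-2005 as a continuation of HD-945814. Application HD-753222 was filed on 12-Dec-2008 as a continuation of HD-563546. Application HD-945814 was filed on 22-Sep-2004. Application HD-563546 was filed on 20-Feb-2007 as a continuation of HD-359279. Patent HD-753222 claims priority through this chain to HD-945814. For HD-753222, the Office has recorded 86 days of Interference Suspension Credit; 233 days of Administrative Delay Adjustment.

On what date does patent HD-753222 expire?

Earliest priority filing: 22 September 2004.
Base term: 22 September 2004 + 24 years → 22 September 2028.
Interference Suspension Credit: +86 days → 17 December 2028.
Administrative Delay Adjustment: +233 days → 7 August 2029.

2029-08-07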